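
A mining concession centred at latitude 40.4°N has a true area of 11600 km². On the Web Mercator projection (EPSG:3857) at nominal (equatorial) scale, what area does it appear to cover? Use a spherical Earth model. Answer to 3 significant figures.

Mercator is conformal, so the point scale is isotropic: h = k = sec φ = 1/cos φ.
Areal scale = k² = sec²φ = 1/cos²(40.4°) = 1/0.7615² = 1.724.
Apparent area = 11600 × 1.724 ≈ 20000 km².

20000 km²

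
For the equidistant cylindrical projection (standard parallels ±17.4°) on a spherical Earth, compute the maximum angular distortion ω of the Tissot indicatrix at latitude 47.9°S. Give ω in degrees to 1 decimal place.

20.1°

In the equirectangular projection with standard parallel φ₀ = 17.4° (x = Rλ cos φ₀, y = Rφ), meridians are true-scale (h = 1) and the parallel scale is k = cos φ₀ / cos φ.
At 47.9°: h = 1.000, k = 1.423; principal scales a = 1.423, b = 1.000.
sin(ω/2) = (a − b)/(a + b) = 0.4233/2.423 = 0.1747, so ω = 2 arcsin(0.1747) ≈ 20.1°.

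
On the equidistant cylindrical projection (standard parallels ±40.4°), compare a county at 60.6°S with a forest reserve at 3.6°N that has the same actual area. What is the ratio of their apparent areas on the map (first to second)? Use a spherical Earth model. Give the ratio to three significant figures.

2.03

The equidistant cylindrical projection with φ₀ = 40.4° has h = 1 (meridians true) and k = cos φ₀ / cos φ along parallels.
Areal scale at 60.6°: h·k = 1.000 × 1.551 = 1.551.
Areal scale at 3.6°: h·k = 1.000 × 0.7630 = 0.7630.
Ratio = 1.551/0.7630 ≈ 2.03.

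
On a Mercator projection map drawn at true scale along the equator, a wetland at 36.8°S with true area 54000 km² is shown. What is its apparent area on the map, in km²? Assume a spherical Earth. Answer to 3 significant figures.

For Mercator, h = k = sec φ (a conformal cylindrical projection has a single point scale, 1/cos φ).
Areal scale = k² = sec²φ = 1/cos²(36.8°) = 1/0.8007² = 1.560.
Apparent area = 54000 × 1.560 ≈ 84200 km².

84200 km²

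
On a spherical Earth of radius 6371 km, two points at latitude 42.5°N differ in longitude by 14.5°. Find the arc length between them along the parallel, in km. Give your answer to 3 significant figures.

1190 km

Arc length along a parallel = R cos φ · Δλ (with Δλ in radians).
= 6371 × cos 42.5° × (14.5° × π/180) = 6371 × 0.7373 × 0.2531 ≈ 1190 km.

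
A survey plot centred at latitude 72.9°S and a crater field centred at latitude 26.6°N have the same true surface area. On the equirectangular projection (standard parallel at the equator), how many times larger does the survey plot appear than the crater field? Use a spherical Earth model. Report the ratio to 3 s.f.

For the equirectangular projection with φ₀ = 0 (plate carrée), h = 1 along meridians and k = sec φ along parallels.
Areal scale at 72.9°: h·k = 1.000 × 3.401 = 3.401.
Areal scale at 26.6°: h·k = 1.000 × 1.118 = 1.118.
Ratio = 3.401/1.118 ≈ 3.04.

3.04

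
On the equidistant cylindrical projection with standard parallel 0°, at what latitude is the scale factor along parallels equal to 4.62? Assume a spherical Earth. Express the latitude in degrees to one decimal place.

77.5°

Plate carrée: h = 1, k = sec φ along parallels.
sec φ = 4.62  ⇒  cos φ = 0.2165  ⇒  φ ≈ 77.5°.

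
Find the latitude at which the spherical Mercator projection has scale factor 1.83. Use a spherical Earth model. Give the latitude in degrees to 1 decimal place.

56.9°

Mercator scale is k = sec φ = 1/cos φ.
1/cos φ = 1.83  ⇒  cos φ = 0.5464  ⇒  φ = arccos(0.5464) ≈ 56.9°.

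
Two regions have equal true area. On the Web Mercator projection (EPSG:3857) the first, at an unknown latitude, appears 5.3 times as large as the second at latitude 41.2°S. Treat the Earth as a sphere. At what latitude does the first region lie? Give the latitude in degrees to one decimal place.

70.9°

On Mercator, (apparent₁)/(apparent₂) = sec²φ₁ / sec²φ₂ when true areas are equal.
cos²φ₂ / cos²φ₁ = 5.3  ⇒  cos φ₁ = cos 41.2° / √5.3 = 0.7524/2.302 = 0.3268.
φ₁ = arccos(0.3268) ≈ 70.9°.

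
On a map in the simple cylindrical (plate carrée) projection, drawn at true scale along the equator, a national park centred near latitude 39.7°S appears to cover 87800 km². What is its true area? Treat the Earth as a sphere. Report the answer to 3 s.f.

In the plate carrée (x = Rλ, y = Rφ), meridians are true-scale (h = 1) and parallels are stretched by k = sec φ.
Areal scale = h·k = 1 × sec φ; at 39.7°, h = 1.000, k = 1.300, so h·k = 1.300.
True area = apparent / (areal scale) = 87800 / 1.300 ≈ 67600 km².

67600 km²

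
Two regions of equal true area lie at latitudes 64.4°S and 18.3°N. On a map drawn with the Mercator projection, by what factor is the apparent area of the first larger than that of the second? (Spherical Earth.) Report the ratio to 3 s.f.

4.83

On Mercator, area is exaggerated by sec²φ = 1/cos²φ.
At 64.4°: sec²(64.4°) = 1/0.4321² = 5.356.
At 18.3°: sec²(18.3°) = 1/0.9494² = 1.109.
Ratio = 5.356/1.109 = cos²(18.3°)/cos²(64.4°) ≈ 4.83.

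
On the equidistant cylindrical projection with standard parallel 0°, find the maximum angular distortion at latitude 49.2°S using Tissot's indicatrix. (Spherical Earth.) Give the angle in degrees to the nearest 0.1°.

24.2°

In the plate carrée (x = Rλ, y = Rφ), meridians are true-scale (h = 1) and parallels are stretched by k = sec φ.
At 49.2°: h = 1.000, k = 1.530; principal scales a = 1.530, b = 1.000.
sin(ω/2) = (a − b)/(a + b) = 0.5304/2.530 = 0.2096, so ω = 2 arcsin(0.2096) ≈ 24.2°.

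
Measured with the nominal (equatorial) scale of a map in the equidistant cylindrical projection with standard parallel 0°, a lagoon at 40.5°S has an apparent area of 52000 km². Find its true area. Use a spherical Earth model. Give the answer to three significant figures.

39500 km²

For the equirectangular projection with φ₀ = 0 (plate carrée), h = 1 along meridians and k = sec φ along parallels.
Areal scale = h·k = 1 × sec φ; at 40.5°, h = 1.000, k = 1.315, so h·k = 1.315.
True area = apparent / (areal scale) = 52000 / 1.315 ≈ 39500 km².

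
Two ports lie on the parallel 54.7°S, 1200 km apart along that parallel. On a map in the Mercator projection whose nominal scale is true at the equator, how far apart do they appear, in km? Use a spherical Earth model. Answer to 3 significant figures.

2080 km

The Mercator projection is conformal; its linear scale factor is the same in every direction and equals sec φ = 1/cos φ.
Along the parallel, k = sec 54.7° = 1/0.5779 = 1.731.
Map distance = 1200 × 1.731 ≈ 2080 km.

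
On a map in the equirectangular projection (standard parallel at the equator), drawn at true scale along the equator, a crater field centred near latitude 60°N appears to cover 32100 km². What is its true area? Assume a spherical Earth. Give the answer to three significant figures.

In the plate carrée (x = Rλ, y = Rφ), meridians are true-scale (h = 1) and parallels are stretched by k = sec φ.
Areal scale = h·k = 1 × sec φ; at 60°, h = 1.000, k = 2.000, so h·k = 2.000.
True area = apparent / (areal scale) = 32100 / 2.000 ≈ 16100 km².

16100 km²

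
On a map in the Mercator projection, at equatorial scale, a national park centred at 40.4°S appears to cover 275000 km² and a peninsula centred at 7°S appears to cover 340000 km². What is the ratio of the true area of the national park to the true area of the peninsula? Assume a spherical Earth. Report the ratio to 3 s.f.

0.476

Since Mercator area scale is 1/cos²φ, the true area equals the apparent area multiplied by cos²φ.
True area of national park: 275000 × cos²(40.4°) = 275000 × 0.5799 = 159500 km².
True area of peninsula: 340000 × cos²(7°) = 340000 × 0.9851 = 335000 km².
Ratio = 159500 / 335000 ≈ 0.476.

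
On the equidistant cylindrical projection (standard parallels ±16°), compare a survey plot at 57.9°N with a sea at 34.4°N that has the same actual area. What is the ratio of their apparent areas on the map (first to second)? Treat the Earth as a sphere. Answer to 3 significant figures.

With standard parallel φ₀ = 16°, the equirectangular projection gives x = Rλ cos φ₀, y = Rφ, so h = 1 and k = cos 16° / cos φ.
Areal scale at 57.9°: h·k = 1.000 × 1.809 = 1.809.
Areal scale at 34.4°: h·k = 1.000 × 1.165 = 1.165.
Ratio = 1.809/1.165 ≈ 1.55.

1.55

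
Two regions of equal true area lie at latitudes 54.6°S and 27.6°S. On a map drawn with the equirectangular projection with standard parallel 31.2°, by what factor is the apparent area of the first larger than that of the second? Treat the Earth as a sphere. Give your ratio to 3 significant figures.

In the equirectangular projection with standard parallel φ₀ = 31.2° (x = Rλ cos φ₀, y = Rφ), meridians are true-scale (h = 1) and the parallel scale is k = cos φ₀ / cos φ.
Areal scale at 54.6°: h·k = 1.000 × 1.477 = 1.477.
Areal scale at 27.6°: h·k = 1.000 × 0.9652 = 0.9652.
Ratio = 1.477/0.9652 ≈ 1.53.

1.53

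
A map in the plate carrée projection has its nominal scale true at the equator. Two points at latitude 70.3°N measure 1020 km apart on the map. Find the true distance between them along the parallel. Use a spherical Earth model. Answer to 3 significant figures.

344 km

In the plate carrée (x = Rλ, y = Rφ), meridians are true-scale (h = 1) and parallels are stretched by k = sec φ.
Along the parallel at 70.3°, map distances are exaggerated by k = sec 70.3° = 2.967.
True distance = 1020 / 2.967 = 1020 × cos 70.3° ≈ 344 km.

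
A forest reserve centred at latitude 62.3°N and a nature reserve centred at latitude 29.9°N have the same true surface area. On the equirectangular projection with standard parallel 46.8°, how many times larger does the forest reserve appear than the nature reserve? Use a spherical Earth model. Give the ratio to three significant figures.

1.86

In the equirectangular projection with standard parallel φ₀ = 46.8° (x = Rλ cos φ₀, y = Rφ), meridians are true-scale (h = 1) and the parallel scale is k = cos φ₀ / cos φ.
Areal scale at 62.3°: h·k = 1.000 × 1.473 = 1.473.
Areal scale at 29.9°: h·k = 1.000 × 0.7897 = 0.7897.
Ratio = 1.473/0.7897 ≈ 1.86.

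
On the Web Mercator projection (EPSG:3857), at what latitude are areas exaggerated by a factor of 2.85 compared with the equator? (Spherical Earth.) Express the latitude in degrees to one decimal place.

Mercator areal scale is sec²φ.
sec²φ = 2.85  ⇒  cos²φ = 0.3509  ⇒  cos φ = 0.5923.
φ = arccos(0.5923) ≈ 53.7°.

53.7°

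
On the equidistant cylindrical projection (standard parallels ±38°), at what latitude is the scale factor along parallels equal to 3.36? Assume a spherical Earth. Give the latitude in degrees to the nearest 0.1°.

In the equirectangular projection with standard parallel φ₀ = 38° (x = Rλ cos φ₀, y = Rφ), meridians are true-scale (h = 1) and the parallel scale is k = cos φ₀ / cos φ.
k = cos φ₀ / cos φ = 3.36  ⇒  cos φ = cos 38° / 3.36 = 0.2345.
φ = arccos(0.2345) ≈ 76.4°.

76.4°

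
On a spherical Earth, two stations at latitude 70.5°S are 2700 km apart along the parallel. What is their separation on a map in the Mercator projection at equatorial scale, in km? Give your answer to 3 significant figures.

For Mercator, h = k = sec φ (a conformal cylindrical projection has a single point scale, 1/cos φ).
Along the parallel, k = sec 70.5° = 1/0.3338 = 2.996.
Map distance = 2700 × 2.996 ≈ 8090 km.

8090 km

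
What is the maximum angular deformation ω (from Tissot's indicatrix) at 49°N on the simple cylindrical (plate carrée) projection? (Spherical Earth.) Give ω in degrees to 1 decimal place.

24.0°

In the plate carrée (x = Rλ, y = Rφ), meridians are true-scale (h = 1) and parallels are stretched by k = sec φ.
At 49°: h = 1.000, k = 1.524; principal scales a = 1.524, b = 1.000.
sin(ω/2) = (a − b)/(a + b) = 0.5243/2.524 = 0.2077, so ω = 2 arcsin(0.2077) ≈ 24.0°.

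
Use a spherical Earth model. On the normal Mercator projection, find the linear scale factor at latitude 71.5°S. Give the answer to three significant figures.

3.15

Mercator is conformal, so the point scale is isotropic: h = k = sec φ = 1/cos φ.
k = 1/cos 71.5° = 1/0.3173 = 3.152.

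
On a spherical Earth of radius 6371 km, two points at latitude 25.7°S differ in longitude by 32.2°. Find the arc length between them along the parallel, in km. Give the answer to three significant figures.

Arc length along a parallel = R cos φ · Δλ (with Δλ in radians).
= 6371 × cos 25.7° × (32.2° × π/180) = 6371 × 0.9011 × 0.5620 ≈ 3230 km.

3230 km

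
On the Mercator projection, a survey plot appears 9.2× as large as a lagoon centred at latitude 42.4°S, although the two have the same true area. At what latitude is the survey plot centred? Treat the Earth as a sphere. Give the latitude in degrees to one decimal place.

75.9°

Mercator areal scale is sec²φ, so apparent-area ratio = sec²φ₁ / sec²φ₂ = cos²φ₂ / cos²φ₁.
cos²φ₂ / cos²φ₁ = 9.2  ⇒  cos φ₁ = cos 42.4° / √9.2 = 0.7385/3.033 = 0.2435.
φ₁ = arccos(0.2435) ≈ 75.9°.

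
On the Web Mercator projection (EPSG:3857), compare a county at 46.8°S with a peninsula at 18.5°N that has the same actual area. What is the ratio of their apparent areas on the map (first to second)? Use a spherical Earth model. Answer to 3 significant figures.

Mercator is conformal with k = sec φ, so areal scale = k² = sec²φ.
At 46.8°: sec²(46.8°) = 1/0.6845² = 2.134.
At 18.5°: sec²(18.5°) = 1/0.9483² = 1.112.
Ratio = 2.134/1.112 = cos²(18.5°)/cos²(46.8°) ≈ 1.92.

1.92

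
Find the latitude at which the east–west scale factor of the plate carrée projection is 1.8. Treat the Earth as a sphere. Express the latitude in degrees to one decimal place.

Plate carrée: h = 1, k = sec φ along parallels.
sec φ = 1.8  ⇒  cos φ = 0.5556  ⇒  φ ≈ 56.3°.

56.3°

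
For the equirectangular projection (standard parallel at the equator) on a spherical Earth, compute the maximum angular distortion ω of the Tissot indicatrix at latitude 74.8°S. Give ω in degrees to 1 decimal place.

71.5°

For the equirectangular projection with φ₀ = 0 (plate carrée), h = 1 along meridians and k = sec φ along parallels.
At 74.8°: h = 1.000, k = 3.814; principal scales a = 3.814, b = 1.000.
sin(ω/2) = (a − b)/(a + b) = 2.814/4.814 = 0.5845, so ω = 2 arcsin(0.5845) ≈ 71.5°.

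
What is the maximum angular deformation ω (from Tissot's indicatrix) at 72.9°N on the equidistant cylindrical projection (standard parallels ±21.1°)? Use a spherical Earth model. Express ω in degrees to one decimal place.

With standard parallel φ₀ = 21.1°, the equirectangular projection gives x = Rλ cos φ₀, y = Rφ, so h = 1 and k = cos 21.1° / cos φ.
At 72.9°: h = 1.000, k = 3.173; principal scales a = 3.173, b = 1.000.
sin(ω/2) = (a − b)/(a + b) = 2.173/4.173 = 0.5207, so ω = 2 arcsin(0.5207) ≈ 62.8°.

62.8°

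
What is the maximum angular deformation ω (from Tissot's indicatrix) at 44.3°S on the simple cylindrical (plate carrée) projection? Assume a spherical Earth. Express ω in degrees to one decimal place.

19.1°

Plate carrée maps x = Rλ, y = Rφ. The meridian scale is h = 1 and the parallel scale is k = 1/cos φ = sec φ.
At 44.3°: h = 1.000, k = 1.397; principal scales a = 1.397, b = 1.000.
sin(ω/2) = (a − b)/(a + b) = 0.3972/2.397 = 0.1657, so ω = 2 arcsin(0.1657) ≈ 19.1°.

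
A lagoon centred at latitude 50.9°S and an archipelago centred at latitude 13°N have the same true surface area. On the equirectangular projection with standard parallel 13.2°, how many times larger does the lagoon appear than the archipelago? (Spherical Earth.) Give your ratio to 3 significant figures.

1.54

The equidistant cylindrical projection with φ₀ = 13.2° has h = 1 (meridians true) and k = cos φ₀ / cos φ along parallels.
Areal scale at 50.9°: h·k = 1.000 × 1.544 = 1.544.
Areal scale at 13°: h·k = 1.000 × 0.9992 = 0.9992.
Ratio = 1.544/0.9992 ≈ 1.54.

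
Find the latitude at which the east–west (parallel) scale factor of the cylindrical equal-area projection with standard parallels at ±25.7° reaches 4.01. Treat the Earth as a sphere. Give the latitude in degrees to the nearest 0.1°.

For cylindrical equal-area with standard parallel φ₀, h = cos φ / cos φ₀ and k = cos φ₀ / cos φ, so h·k = 1.
k = cos φ₀ / cos φ = 4.01  ⇒  cos φ = cos 25.7° / 4.01 = 0.2247.
φ = arccos(0.2247) ≈ 77.0°.

77.0°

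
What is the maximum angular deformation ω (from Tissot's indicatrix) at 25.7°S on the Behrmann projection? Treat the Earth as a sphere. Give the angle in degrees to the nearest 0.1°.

Behrmann is a cylindrical equal-area projection with standard parallels at ±30°. Cylindrical equal-area (φ₀ = 30°): h = cos φ / cos 30° along meridians, k = cos 30° / cos φ along parallels; h·k = 1.
At 25.7°: h = 1.040, k = 0.9611; principal scales a = 1.040, b = 0.9611.
sin(ω/2) = (a − b)/(a + b) = 0.07937/2.002 = 0.03966, so ω = 2 arcsin(0.03966) ≈ 4.5°.

4.5°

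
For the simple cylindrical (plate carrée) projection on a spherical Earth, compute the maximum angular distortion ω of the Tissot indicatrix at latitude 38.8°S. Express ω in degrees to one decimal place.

14.2°

In the plate carrée (x = Rλ, y = Rφ), meridians are true-scale (h = 1) and parallels are stretched by k = sec φ.
At 38.8°: h = 1.000, k = 1.283; principal scales a = 1.283, b = 1.000.
sin(ω/2) = (a − b)/(a + b) = 0.2831/2.283 = 0.1240, so ω = 2 arcsin(0.1240) ≈ 14.2°.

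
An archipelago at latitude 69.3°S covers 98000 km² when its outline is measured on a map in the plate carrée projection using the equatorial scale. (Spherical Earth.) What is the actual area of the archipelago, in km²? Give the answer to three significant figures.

In the plate carrée (x = Rλ, y = Rφ), meridians are true-scale (h = 1) and parallels are stretched by k = sec φ.
Areal scale = h·k = 1 × sec φ; at 69.3°, h = 1.000, k = 2.829, so h·k = 2.829.
True area = apparent / (areal scale) = 98000 / 2.829 ≈ 34600 km².

34600 km²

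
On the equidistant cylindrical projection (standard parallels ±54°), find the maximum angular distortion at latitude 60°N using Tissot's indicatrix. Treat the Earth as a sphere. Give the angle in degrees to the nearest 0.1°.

9.3°

With standard parallel φ₀ = 54°, the equirectangular projection gives x = Rλ cos φ₀, y = Rφ, so h = 1 and k = cos 54° / cos φ.
At 60°: h = 1.000, k = 1.176; principal scales a = 1.176, b = 1.000.
sin(ω/2) = (a − b)/(a + b) = 0.1756/2.176 = 0.08070, so ω = 2 arcsin(0.08070) ≈ 9.3°.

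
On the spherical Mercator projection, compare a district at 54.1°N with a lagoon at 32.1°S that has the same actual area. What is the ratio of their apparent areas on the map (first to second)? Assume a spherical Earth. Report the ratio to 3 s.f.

2.09

Mercator is conformal with k = sec φ, so areal scale = k² = sec²φ.
At 54.1°: sec²(54.1°) = 1/0.5864² = 2.908.
At 32.1°: sec²(32.1°) = 1/0.8471² = 1.394.
Ratio = 2.908/1.394 = cos²(32.1°)/cos²(54.1°) ≈ 2.09.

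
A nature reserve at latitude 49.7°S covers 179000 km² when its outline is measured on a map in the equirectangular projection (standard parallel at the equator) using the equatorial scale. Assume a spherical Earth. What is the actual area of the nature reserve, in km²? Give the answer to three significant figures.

In the plate carrée (x = Rλ, y = Rφ), meridians are true-scale (h = 1) and parallels are stretched by k = sec φ.
Areal scale = h·k = 1 × sec φ; at 49.7°, h = 1.000, k = 1.546, so h·k = 1.546.
True area = apparent / (areal scale) = 179000 / 1.546 ≈ 116000 km².

116000 km²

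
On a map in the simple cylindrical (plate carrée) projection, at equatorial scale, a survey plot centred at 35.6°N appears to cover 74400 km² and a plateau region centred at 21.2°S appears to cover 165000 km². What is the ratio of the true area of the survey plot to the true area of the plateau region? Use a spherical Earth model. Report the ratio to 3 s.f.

On the plate carrée, areal scale = h·k = 1 × sec φ, so true area = apparent × cos φ.
True area of survey plot: 74400 × cos(35.6°) = 74400 × 0.8131 = 60490 km².
True area of plateau region: 165000 × cos(21.2°) = 165000 × 0.9323 = 153800 km².
Ratio = 60490 / 153800 ≈ 0.393.

0.393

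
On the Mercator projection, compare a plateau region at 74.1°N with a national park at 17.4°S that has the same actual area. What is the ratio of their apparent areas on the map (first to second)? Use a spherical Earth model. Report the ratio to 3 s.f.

12.1

Mercator areal scale is sec²φ.
At 74.1°: sec²(74.1°) = 1/0.2740² = 13.32.
At 17.4°: sec²(17.4°) = 1/0.9542² = 1.098.
Ratio = 13.32/1.098 = cos²(17.4°)/cos²(74.1°) ≈ 12.1.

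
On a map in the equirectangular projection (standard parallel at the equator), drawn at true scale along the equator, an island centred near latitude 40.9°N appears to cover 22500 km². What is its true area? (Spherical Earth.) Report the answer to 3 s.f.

For the equirectangular projection with φ₀ = 0 (plate carrée), h = 1 along meridians and k = sec φ along parallels.
Areal scale = h·k = 1 × sec φ; at 40.9°, h = 1.000, k = 1.323, so h·k = 1.323.
True area = apparent / (areal scale) = 22500 / 1.323 ≈ 17000 km².

17000 km²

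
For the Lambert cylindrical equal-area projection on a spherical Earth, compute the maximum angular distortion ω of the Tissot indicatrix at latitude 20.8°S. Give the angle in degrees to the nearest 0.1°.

7.7°

The Lambert cylindrical equal-area projection is the cylindrical equal-area projection with its standard parallel at the equator (φ₀ = 0). Cylindrical equal-area (φ₀ = 0°): h = cos φ / cos 0° along meridians, k = cos 0° / cos φ along parallels; h·k = 1.
At 20.8°: h = 0.9348, k = 1.070; principal scales a = 1.070, b = 0.9348.
sin(ω/2) = (a − b)/(a + b) = 0.1349/2.005 = 0.06729, so ω = 2 arcsin(0.06729) ≈ 7.7°.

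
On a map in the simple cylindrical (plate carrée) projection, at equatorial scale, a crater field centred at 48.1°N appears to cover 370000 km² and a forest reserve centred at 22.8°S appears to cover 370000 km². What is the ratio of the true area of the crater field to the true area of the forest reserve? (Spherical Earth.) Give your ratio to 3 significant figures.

On the plate carrée, areal scale = h·k = 1 × sec φ, so true area = apparent × cos φ.
True area of crater field: 370000 × cos(48.1°) = 370000 × 0.6678 = 247100 km².
True area of forest reserve: 370000 × cos(22.8°) = 370000 × 0.9219 = 341100 km².
Ratio = 247100 / 341100 ≈ 0.724.

0.724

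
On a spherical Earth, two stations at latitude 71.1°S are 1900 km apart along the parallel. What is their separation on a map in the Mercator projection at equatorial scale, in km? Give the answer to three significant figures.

The Mercator projection is conformal; its linear scale factor is the same in every direction and equals sec φ = 1/cos φ.
Along the parallel, k = sec 71.1° = 1/0.3239 = 3.087.
Map distance = 1900 × 3.087 ≈ 5870 km.

5870 km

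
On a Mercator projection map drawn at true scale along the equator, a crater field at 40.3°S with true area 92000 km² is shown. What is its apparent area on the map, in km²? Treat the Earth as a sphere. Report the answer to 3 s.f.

For Mercator, h = k = sec φ (a conformal cylindrical projection has a single point scale, 1/cos φ).
Areal scale = k² = sec²φ = 1/cos²(40.3°) = 1/0.7627² = 1.719.
Apparent area = 92000 × 1.719 ≈ 158000 km².

158000 km²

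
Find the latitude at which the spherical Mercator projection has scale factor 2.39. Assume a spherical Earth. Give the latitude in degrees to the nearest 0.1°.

65.3°

Mercator scale is k = sec φ = 1/cos φ.
1/cos φ = 2.39  ⇒  cos φ = 0.4184  ⇒  φ = arccos(0.4184) ≈ 65.3°.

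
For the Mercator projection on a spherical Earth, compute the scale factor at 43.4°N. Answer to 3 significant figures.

1.38

For Mercator, h = k = sec φ (a conformal cylindrical projection has a single point scale, 1/cos φ).
k = 1/cos 43.4° = 1/0.7266 = 1.376.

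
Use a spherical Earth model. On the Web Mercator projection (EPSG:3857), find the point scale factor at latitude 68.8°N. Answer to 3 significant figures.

2.77

The Mercator projection is conformal; its linear scale factor is the same in every direction and equals sec φ = 1/cos φ.
k = 1/cos 68.8° = 1/0.3616 = 2.765.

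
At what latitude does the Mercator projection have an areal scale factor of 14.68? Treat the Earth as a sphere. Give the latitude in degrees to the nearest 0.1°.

Mercator areal scale is sec²φ.
sec²φ = 14.68  ⇒  cos²φ = 0.06812  ⇒  cos φ = 0.2610.
φ = arccos(0.2610) ≈ 74.9°.

74.9°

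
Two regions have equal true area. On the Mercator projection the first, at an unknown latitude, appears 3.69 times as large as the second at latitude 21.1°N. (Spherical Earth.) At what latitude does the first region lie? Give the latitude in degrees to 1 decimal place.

60.9°

On Mercator, (apparent₁)/(apparent₂) = sec²φ₁ / sec²φ₂ when true areas are equal.
cos²φ₂ / cos²φ₁ = 3.69  ⇒  cos φ₁ = cos 21.1° / √3.69 = 0.9330/1.921 = 0.4857.
φ₁ = arccos(0.4857) ≈ 60.9°.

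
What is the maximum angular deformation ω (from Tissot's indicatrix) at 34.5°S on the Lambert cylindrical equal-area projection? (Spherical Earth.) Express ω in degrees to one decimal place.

22.0°

The Lambert cylindrical equal-area projection is the cylindrical equal-area projection with its standard parallel at the equator (φ₀ = 0). For cylindrical equal-area with standard parallel φ₀, h = cos φ / cos φ₀ and k = cos φ₀ / cos φ, so h·k = 1.
At 34.5°: h = 0.8241, k = 1.213; principal scales a = 1.213, b = 0.8241.
sin(ω/2) = (a − b)/(a + b) = 0.3893/2.038 = 0.1911, so ω = 2 arcsin(0.1911) ≈ 22.0°.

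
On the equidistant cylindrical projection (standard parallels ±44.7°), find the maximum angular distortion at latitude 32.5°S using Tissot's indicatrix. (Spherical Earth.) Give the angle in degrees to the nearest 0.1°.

9.8°

In the equirectangular projection with standard parallel φ₀ = 44.7° (x = Rλ cos φ₀, y = Rφ), meridians are true-scale (h = 1) and the parallel scale is k = cos φ₀ / cos φ.
At 32.5°: h = 1.000, k = 0.8428; principal scales a = 1.000, b = 0.8428.
sin(ω/2) = (a − b)/(a + b) = 0.1572/1.843 = 0.08531, so ω = 2 arcsin(0.08531) ≈ 9.8°.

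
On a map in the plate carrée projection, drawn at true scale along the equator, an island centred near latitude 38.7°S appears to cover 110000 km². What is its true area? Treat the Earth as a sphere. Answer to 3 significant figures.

85800 km²

For the equirectangular projection with φ₀ = 0 (plate carrée), h = 1 along meridians and k = sec φ along parallels.
Areal scale = h·k = 1 × sec φ; at 38.7°, h = 1.000, k = 1.281, so h·k = 1.281.
True area = apparent / (areal scale) = 110000 / 1.281 ≈ 85800 km².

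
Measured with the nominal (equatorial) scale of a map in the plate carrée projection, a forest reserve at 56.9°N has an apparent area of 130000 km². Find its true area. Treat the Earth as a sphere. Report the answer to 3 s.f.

Plate carrée maps x = Rλ, y = Rφ. The meridian scale is h = 1 and the parallel scale is k = 1/cos φ = sec φ.
Areal scale = h·k = 1 × sec φ; at 56.9°, h = 1.000, k = 1.831, so h·k = 1.831.
True area = apparent / (areal scale) = 130000 / 1.831 ≈ 71000 km².

71000 km²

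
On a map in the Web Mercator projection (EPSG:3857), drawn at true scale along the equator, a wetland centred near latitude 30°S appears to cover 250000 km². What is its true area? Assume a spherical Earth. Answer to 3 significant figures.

The Mercator projection is conformal; its linear scale factor is the same in every direction and equals sec φ = 1/cos φ.
Areal scale = k² = sec²φ = 1/cos²(30°) = 1/0.8660² = 1.333.
True area = apparent / (areal scale) = 250000 / 1.333 ≈ 188000 km².

188000 km²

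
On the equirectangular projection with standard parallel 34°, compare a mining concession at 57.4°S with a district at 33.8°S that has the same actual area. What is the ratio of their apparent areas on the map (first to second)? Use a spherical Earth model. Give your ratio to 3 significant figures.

With standard parallel φ₀ = 34°, the equirectangular projection gives x = Rλ cos φ₀, y = Rφ, so h = 1 and k = cos 34° / cos φ.
Areal scale at 57.4°: h·k = 1.000 × 1.539 = 1.539.
Areal scale at 33.8°: h·k = 1.000 × 0.9977 = 0.9977.
Ratio = 1.539/0.9977 ≈ 1.54.

1.54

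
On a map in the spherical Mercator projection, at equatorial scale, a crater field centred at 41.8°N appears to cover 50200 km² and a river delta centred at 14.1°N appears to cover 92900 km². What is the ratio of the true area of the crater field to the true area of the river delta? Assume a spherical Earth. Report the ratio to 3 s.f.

0.319

On Mercator the areal scale is sec²φ, so true area = apparent × cos²φ.
True area of crater field: 50200 × cos²(41.8°) = 50200 × 0.5557 = 27900 km².
True area of river delta: 92900 × cos²(14.1°) = 92900 × 0.9407 = 87390 km².
Ratio = 27900 / 87390 ≈ 0.319.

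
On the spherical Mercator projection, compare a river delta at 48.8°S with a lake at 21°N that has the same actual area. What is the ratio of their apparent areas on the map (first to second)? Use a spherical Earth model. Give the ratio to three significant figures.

2.01

On Mercator, area is exaggerated by sec²φ = 1/cos²φ.
At 48.8°: sec²(48.8°) = 1/0.6587² = 2.305.
At 21°: sec²(21°) = 1/0.9336² = 1.147.
Ratio = 2.305/1.147 = cos²(21°)/cos²(48.8°) ≈ 2.01.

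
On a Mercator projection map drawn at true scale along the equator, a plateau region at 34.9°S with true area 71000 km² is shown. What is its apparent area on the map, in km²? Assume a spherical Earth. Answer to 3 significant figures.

106000 km²

Mercator is conformal, so the point scale is isotropic: h = k = sec φ = 1/cos φ.
Areal scale = k² = sec²φ = 1/cos²(34.9°) = 1/0.8202² = 1.487.
Apparent area = 71000 × 1.487 ≈ 106000 km².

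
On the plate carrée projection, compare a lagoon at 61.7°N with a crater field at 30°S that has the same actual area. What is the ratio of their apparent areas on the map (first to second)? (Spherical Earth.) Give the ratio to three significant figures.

1.83

Plate carrée maps x = Rλ, y = Rφ. The meridian scale is h = 1 and the parallel scale is k = 1/cos φ = sec φ.
Areal scale at 61.7°: h·k = 1.000 × 2.109 = 2.109.
Areal scale at 30°: h·k = 1.000 × 1.155 = 1.155.
Ratio = 2.109/1.155 ≈ 1.83.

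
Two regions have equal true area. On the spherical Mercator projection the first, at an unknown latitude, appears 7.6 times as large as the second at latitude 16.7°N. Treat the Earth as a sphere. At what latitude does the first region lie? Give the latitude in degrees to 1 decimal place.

69.7°

On Mercator, (apparent₁)/(apparent₂) = sec²φ₁ / sec²φ₂ when true areas are equal.
cos²φ₂ / cos²φ₁ = 7.6  ⇒  cos φ₁ = cos 16.7° / √7.6 = 0.9578/2.757 = 0.3474.
φ₁ = arccos(0.3474) ≈ 69.7°.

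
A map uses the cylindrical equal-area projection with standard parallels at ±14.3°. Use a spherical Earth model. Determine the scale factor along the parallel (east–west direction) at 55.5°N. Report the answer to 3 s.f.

1.71

Cylindrical equal-area (φ₀ = 14.3°): h = cos φ / cos 14.3° along meridians, k = cos 14.3° / cos φ along parallels; h·k = 1.
k = cos 14.3° / cos 55.5° = 0.9690/0.5664 = 1.711.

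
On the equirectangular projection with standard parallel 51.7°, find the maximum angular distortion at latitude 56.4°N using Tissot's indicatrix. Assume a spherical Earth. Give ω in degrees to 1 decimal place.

In the equirectangular projection with standard parallel φ₀ = 51.7° (x = Rλ cos φ₀, y = Rφ), meridians are true-scale (h = 1) and the parallel scale is k = cos φ₀ / cos φ.
At 56.4°: h = 1.000, k = 1.120; principal scales a = 1.120, b = 1.000.
sin(ω/2) = (a − b)/(a + b) = 0.1200/2.120 = 0.05659, so ω = 2 arcsin(0.05659) ≈ 6.5°.

6.5°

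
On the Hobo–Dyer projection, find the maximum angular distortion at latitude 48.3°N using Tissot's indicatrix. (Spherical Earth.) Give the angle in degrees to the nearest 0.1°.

20.1°

The Hobo–Dyer projection is cylindrical equal-area with φ₀ = 37.5°. A cylindrical equal-area projection with standard parallel φ₀ has meridian scale h = cos φ / cos φ₀ and parallel scale k = cos φ₀ / cos φ (so areas are preserved, h·k = 1).
At 48.3°: h = 0.8385, k = 1.193; principal scales a = 1.193, b = 0.8385.
sin(ω/2) = (a − b)/(a + b) = 0.3541/2.031 = 0.1743, so ω = 2 arcsin(0.1743) ≈ 20.1°.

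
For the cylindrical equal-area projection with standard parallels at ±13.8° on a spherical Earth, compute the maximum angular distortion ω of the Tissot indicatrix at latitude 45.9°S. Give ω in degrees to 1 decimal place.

A cylindrical equal-area projection with standard parallel φ₀ has meridian scale h = cos φ / cos φ₀ and parallel scale k = cos φ₀ / cos φ (so areas are preserved, h·k = 1).
At 45.9°: h = 0.7166, k = 1.395; principal scales a = 1.395, b = 0.7166.
sin(ω/2) = (a − b)/(a + b) = 0.6789/2.112 = 0.3214, so ω = 2 arcsin(0.3214) ≈ 37.5°.

37.5°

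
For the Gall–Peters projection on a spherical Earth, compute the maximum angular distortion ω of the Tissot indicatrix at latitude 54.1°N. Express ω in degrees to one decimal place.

21.3°

Gall–Peters is a cylindrical equal-area projection with standard parallels at ±45°. Cylindrical equal-area (φ₀ = 45°): h = cos φ / cos 45° along meridians, k = cos 45° / cos φ along parallels; h·k = 1.
At 54.1°: h = 0.8293, k = 1.206; principal scales a = 1.206, b = 0.8293.
sin(ω/2) = (a − b)/(a + b) = 0.3766/2.035 = 0.1851, so ω = 2 arcsin(0.1851) ≈ 21.3°.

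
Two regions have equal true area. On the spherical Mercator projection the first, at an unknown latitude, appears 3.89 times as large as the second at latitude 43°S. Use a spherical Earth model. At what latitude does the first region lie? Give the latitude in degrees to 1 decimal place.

68.2°

For equal true areas on Mercator, apparent areas scale as sec²φ, so the ratio is cos²φ₂ / cos²φ₁.
cos²φ₂ / cos²φ₁ = 3.89  ⇒  cos φ₁ = cos 43° / √3.89 = 0.7314/1.972 = 0.3708.
φ₁ = arccos(0.3708) ≈ 68.2°.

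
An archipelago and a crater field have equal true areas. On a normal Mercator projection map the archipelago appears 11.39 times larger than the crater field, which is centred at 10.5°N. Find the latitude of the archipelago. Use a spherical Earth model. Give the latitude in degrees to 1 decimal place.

For equal true areas on Mercator, apparent areas scale as sec²φ, so the ratio is cos²φ₂ / cos²φ₁.
cos²φ₂ / cos²φ₁ = 11.39  ⇒  cos φ₁ = cos 10.5° / √11.39 = 0.9833/3.375 = 0.2913.
φ₁ = arccos(0.2913) ≈ 73.1°.

73.1°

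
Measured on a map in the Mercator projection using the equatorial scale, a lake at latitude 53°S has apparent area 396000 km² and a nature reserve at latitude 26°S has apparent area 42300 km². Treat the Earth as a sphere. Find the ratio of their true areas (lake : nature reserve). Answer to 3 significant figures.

Since Mercator area scale is 1/cos²φ, the true area equals the apparent area multiplied by cos²φ.
True area of lake: 396000 × cos²(53°) = 396000 × 0.3622 = 143400 km².
True area of nature reserve: 42300 × cos²(26°) = 42300 × 0.8078 = 34170 km².
Ratio = 143400 / 34170 ≈ 4.20.

4.20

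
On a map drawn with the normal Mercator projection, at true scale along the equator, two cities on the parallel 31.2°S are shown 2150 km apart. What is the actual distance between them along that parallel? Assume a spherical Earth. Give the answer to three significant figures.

1840 km

Mercator is conformal, so the point scale is isotropic: h = k = sec φ = 1/cos φ.
Along the parallel at 31.2°, map distances are exaggerated by k = sec 31.2° = 1.169.
True distance = 2150 / 1.169 = 2150 × cos 31.2° ≈ 1840 km.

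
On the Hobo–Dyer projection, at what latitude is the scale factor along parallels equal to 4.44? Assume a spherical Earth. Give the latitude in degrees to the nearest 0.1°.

The Hobo–Dyer projection is cylindrical equal-area with φ₀ = 37.5°. Cylindrical equal-area (φ₀ = 37.5°): h = cos φ / cos 37.5° along meridians, k = cos 37.5° / cos φ along parallels; h·k = 1.
k = cos φ₀ / cos φ = 4.44  ⇒  cos φ = cos 37.5° / 4.44 = 0.1787.
φ = arccos(0.1787) ≈ 79.7°.

79.7°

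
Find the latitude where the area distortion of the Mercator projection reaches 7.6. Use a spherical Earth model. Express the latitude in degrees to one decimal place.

68.7°

Mercator areal scale is sec²φ.
sec²φ = 7.6  ⇒  cos²φ = 0.1316  ⇒  cos φ = 0.3627.
φ = arccos(0.3627) ≈ 68.7°.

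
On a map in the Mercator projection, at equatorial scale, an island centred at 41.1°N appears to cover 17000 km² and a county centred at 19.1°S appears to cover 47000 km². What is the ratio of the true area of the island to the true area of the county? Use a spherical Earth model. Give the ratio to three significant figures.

On Mercator the areal scale is sec²φ, so true area = apparent × cos²φ.
True area of island: 17000 × cos²(41.1°) = 17000 × 0.5679 = 9654 km².
True area of county: 47000 × cos²(19.1°) = 47000 × 0.8929 = 41970 km².
Ratio = 9654 / 41970 ≈ 0.230.

0.230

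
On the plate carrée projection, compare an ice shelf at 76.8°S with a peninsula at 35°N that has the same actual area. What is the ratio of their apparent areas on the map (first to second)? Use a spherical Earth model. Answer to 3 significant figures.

3.59

In the plate carrée (x = Rλ, y = Rφ), meridians are true-scale (h = 1) and parallels are stretched by k = sec φ.
Areal scale at 76.8°: h·k = 1.000 × 4.379 = 4.379.
Areal scale at 35°: h·k = 1.000 × 1.221 = 1.221.
Ratio = 4.379/1.221 ≈ 3.59.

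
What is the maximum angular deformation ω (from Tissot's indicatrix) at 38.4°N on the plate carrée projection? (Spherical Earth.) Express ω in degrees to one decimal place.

Plate carrée maps x = Rλ, y = Rφ. The meridian scale is h = 1 and the parallel scale is k = 1/cos φ = sec φ.
At 38.4°: h = 1.000, k = 1.276; principal scales a = 1.276, b = 1.000.
sin(ω/2) = (a − b)/(a + b) = 0.2760/2.276 = 0.1213, so ω = 2 arcsin(0.1213) ≈ 13.9°.

13.9°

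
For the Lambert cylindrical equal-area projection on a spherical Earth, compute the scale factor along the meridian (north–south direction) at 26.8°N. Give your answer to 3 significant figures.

The Lambert cylindrical equal-area projection is the cylindrical equal-area projection with its standard parallel at the equator (φ₀ = 0). A cylindrical equal-area projection with standard parallel φ₀ has meridian scale h = cos φ / cos φ₀ and parallel scale k = cos φ₀ / cos φ (so areas are preserved, h·k = 1).
h = cos 26.8° / cos 0° = 0.8926/1.000 = 0.8926.

0.893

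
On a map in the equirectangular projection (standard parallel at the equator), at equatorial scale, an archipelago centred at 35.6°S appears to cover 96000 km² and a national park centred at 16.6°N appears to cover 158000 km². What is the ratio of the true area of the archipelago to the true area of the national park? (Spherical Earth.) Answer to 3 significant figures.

Plate carrée has h = 1 and k = sec φ, giving areal scale sec φ; true area = (apparent area) · cos φ.
True area of archipelago: 96000 × cos(35.6°) = 96000 × 0.8131 = 78060 km².
True area of national park: 158000 × cos(16.6°) = 158000 × 0.9583 = 151400 km².
Ratio = 78060 / 151400 ≈ 0.516.

0.516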